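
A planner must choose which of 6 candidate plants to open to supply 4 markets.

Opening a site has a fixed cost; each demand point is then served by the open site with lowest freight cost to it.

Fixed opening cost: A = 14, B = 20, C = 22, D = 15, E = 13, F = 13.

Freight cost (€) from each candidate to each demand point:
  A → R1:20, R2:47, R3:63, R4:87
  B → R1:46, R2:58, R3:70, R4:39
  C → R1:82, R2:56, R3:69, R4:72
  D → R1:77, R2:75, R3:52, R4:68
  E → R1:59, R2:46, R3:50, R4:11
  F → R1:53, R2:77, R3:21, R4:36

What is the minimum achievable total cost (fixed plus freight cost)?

138

Open {A, E, F}: assign each demand point to its cheapest open site.
  R1→A 20, R2→E 46, R3→F 21, R4→E 11
  freight cost 98, fixed 40 → total 138.
Compare {A, F}: freight cost 124 + fixed 27 = 151.
Compare {A, D, E, F}: freight cost 98 + fixed 55 = 153.
Compare {A, E}: freight cost 127 + fixed 27 = 154.
All other subsets cost ≥ 151. Minimum total cost: 138.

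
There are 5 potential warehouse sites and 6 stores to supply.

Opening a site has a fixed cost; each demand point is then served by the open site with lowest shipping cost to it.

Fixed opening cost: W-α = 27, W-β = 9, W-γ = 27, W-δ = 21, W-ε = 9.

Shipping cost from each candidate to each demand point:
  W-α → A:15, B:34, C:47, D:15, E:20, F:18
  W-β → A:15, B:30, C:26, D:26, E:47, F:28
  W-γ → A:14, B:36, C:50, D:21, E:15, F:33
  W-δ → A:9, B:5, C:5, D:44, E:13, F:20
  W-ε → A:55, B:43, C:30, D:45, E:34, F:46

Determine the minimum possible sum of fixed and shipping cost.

Open {W-β, W-δ}: assign each demand point to its cheapest open site.
  A→W-δ 9, B→W-δ 5, C→W-δ 5, D→W-β 26, E→W-δ 13, F→W-δ 20
  shipping cost 78, fixed 30 → total 108.
Compare {W-α, W-δ}: shipping cost 65 + fixed 48 = 113.
Compare {W-δ}: shipping cost 96 + fixed 21 = 117.
Compare {W-β, W-δ, W-ε}: shipping cost 78 + fixed 39 = 117.
All other subsets cost ≥ 113. Minimum total cost: 108.

108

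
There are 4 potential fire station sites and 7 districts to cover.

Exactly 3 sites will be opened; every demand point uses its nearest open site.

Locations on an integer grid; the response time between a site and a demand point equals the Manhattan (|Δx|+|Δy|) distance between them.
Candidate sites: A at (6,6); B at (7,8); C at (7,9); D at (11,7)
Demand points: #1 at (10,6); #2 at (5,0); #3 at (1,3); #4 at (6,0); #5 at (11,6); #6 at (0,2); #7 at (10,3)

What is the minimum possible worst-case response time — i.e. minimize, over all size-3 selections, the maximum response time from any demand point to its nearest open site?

10

Open {A, B, C}.
  Farthest demand point is #6 at response time 10 (to A); all others are ≤ 10.
With {A, B, D} the worst case is 10.
With {A, C, D} the worst case is 10.
No size-3 selection achieves below 10.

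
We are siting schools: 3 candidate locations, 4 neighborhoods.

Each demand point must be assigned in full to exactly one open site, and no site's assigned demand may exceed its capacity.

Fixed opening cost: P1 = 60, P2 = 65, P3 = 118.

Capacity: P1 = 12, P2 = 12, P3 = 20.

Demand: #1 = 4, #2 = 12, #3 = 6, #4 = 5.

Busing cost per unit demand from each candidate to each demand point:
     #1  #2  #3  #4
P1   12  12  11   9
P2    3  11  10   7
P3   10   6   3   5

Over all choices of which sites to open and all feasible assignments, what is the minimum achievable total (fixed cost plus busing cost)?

320

Open {P2, P3}; cheapest assignment that respects the capacities:
  P2 (cap 12, load 9): #1, #4 — cost 4×3 + 5×7 = 47
  P3 (cap 20, load 18): #2, #3 — cost 12×6 + 6×3 = 90
  Shipping 137, fixed 183 → total 320.
  Any other capacity-feasible assignment to {P2, P3} ships for at least 137.
Compare {P1, P3}: its best feasible assignment gives total 361.
Compare {P1, P2, P3}: its best feasible assignment gives total 380.
Every other set of open sites that can feasibly serve all demand totals ≥ 361 even under its best assignment. Minimum: 320.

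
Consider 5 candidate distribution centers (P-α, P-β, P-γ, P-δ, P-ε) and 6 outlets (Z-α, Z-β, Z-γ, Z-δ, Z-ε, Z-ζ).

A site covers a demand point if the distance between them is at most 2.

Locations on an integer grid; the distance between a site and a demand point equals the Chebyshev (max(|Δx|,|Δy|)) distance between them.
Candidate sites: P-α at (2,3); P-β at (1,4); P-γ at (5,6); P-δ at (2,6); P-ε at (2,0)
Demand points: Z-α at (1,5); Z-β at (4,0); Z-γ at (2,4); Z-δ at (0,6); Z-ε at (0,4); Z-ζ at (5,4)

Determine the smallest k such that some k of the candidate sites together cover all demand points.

3

Coverage sets (demand points within 2 of each site):
  P-α: {Z-α, Z-γ, Z-ε}
  P-β: {Z-α, Z-γ, Z-δ, Z-ε}
  P-γ: {Z-ζ}
  P-δ: {Z-α, Z-γ, Z-δ, Z-ε}
  P-ε: {Z-β}
No 2 sites suffice: every size-2 union leaves at least one demand point uncovered.
But {P-β, P-γ, P-ε} covers everything, so the minimum is 3.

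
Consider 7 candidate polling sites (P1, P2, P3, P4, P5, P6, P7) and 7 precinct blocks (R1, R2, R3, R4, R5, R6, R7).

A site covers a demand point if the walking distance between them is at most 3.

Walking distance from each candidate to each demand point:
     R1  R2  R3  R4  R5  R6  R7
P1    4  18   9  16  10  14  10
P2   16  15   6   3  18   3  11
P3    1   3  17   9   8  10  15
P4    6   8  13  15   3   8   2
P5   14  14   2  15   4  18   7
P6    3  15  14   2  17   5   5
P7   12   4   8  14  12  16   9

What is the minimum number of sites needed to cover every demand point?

4

Coverage sets (demand points within 3 of each site):
  P1: {}
  P2: {R4, R6}
  P3: {R1, R2}
  P4: {R5, R7}
  P5: {R3}
  P6: {R1, R4}
  P7: {}
No 3 sites suffice: every size-3 union leaves at least one demand point uncovered.
But {P2, P3, P4, P5} covers everything, so the minimum is 4.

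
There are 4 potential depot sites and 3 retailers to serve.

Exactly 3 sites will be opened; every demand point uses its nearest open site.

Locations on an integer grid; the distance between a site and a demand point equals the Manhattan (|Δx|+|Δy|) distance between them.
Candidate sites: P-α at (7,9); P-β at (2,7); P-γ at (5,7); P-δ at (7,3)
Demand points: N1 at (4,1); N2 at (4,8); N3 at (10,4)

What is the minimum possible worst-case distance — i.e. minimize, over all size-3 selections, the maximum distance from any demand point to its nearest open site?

Open {P-α, P-β, P-δ}.
  Farthest demand point is N1 at distance 5 (to P-δ); all others are ≤ 5.
With {P-α, P-γ, P-δ} the worst case is 5.
With {P-β, P-γ, P-δ} the worst case is 5.
No size-3 selection achieves below 5.

5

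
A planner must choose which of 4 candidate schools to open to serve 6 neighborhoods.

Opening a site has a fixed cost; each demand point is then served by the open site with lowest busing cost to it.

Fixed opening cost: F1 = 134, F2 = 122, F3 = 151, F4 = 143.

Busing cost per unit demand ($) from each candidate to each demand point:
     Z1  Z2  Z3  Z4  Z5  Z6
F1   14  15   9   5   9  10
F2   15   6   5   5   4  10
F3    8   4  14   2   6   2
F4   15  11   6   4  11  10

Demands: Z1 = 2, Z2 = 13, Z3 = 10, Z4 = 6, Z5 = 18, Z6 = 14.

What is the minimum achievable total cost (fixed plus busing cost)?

503

Open {F2, F3}: assign each demand point to its cheapest open site.
  Z1→F3 2×8=16, Z2→F3 13×4=52, Z3→F2 10×5=50, Z4→F3 6×2=12, Z5→F2 18×4=72, Z6→F3 14×2=28
  busing cost 230, fixed 273 → total 503.
Compare {F3}: busing cost 356 + fixed 151 = 507.
Compare {F2}: busing cost 400 + fixed 122 = 522.
Compare {F3, F4}: busing cost 276 + fixed 294 = 570.
All other subsets cost ≥ 507. Minimum total cost: 503.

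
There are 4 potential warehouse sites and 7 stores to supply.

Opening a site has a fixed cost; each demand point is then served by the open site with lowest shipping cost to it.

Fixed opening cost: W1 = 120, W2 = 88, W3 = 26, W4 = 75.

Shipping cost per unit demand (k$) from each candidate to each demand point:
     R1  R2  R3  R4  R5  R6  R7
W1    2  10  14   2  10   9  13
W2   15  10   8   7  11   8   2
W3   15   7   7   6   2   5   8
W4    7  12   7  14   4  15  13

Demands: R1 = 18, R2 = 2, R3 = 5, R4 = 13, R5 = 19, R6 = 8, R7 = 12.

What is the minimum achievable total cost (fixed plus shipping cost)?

Open {W1, W3}: assign each demand point to its cheapest open site.
  R1→W1 18×2=36, R2→W3 2×7=14, R3→W3 5×7=35, R4→W1 13×2=26, R5→W3 19×2=38, R6→W3 8×5=40, R7→W3 12×8=96
  shipping cost 285, fixed 146 → total 431.
Compare {W1, W2, W3}: shipping cost 213 + fixed 234 = 447.
Compare {W1, W3, W4}: shipping cost 285 + fixed 221 = 506.
Compare {W1, W2, W3, W4}: shipping cost 213 + fixed 309 = 522.
All other subsets cost ≥ 447. Minimum total cost: 431.

431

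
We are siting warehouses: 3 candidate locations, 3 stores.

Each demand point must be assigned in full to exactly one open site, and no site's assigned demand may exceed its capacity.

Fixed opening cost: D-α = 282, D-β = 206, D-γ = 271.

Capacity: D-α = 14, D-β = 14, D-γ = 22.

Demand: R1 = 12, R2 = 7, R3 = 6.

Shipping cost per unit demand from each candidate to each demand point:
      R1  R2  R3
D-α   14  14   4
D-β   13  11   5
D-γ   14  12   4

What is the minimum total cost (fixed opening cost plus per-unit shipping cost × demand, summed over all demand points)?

741

Open {D-β, D-γ}; cheapest assignment that respects the capacities:
  D-β (cap 14, load 12): R1 — cost 12×13 = 156
  D-γ (cap 22, load 13): R2, R3 — cost 7×12 + 6×4 = 108
  Shipping 264, fixed 477 → total 741.
  Any other capacity-feasible assignment to {D-β, D-γ} ships for at least 264.
Compare {D-α, D-β}: its best feasible assignment gives total 763.
Compare {D-α, D-γ}: its best feasible assignment gives total 829.
Every other set of open sites that can feasibly serve all demand totals ≥ 763 even under its best assignment. Minimum: 741.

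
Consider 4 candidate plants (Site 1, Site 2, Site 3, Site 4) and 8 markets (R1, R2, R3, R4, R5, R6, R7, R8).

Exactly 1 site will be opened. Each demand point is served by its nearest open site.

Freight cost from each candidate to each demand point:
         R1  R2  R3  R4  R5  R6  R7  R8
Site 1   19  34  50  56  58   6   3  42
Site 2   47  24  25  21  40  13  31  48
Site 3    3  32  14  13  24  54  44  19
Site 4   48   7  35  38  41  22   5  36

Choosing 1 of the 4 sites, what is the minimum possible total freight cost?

203

Open {Site 3}.
  R1→Site 3 3, R2→Site 3 32, R3→Site 3 14, R4→Site 3 13, R5→Site 3 24, R6→Site 3 54, R7→Site 3 44, R8→Site 3 19  ⇒ total 203.
Compare {Site 4}: total 232.
Compare {Site 2}: total 249.
No size-1 selection does better; minimum is 203.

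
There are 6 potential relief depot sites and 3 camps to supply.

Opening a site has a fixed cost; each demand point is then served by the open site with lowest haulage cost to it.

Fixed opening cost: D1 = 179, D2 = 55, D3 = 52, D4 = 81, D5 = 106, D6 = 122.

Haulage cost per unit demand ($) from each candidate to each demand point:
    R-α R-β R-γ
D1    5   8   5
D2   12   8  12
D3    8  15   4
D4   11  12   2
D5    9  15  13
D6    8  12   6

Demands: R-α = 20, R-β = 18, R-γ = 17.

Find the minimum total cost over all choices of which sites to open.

Open {D2, D3}: assign each demand point to its cheapest open site.
  R-α→D3 20×8=160, R-β→D2 18×8=144, R-γ→D3 17×4=68
  haulage cost 372, fixed 107 → total 479.
Compare {D1}: haulage cost 329 + fixed 179 = 508.
Compare {D2, D3, D4}: haulage cost 338 + fixed 188 = 526.
Compare {D2, D4}: haulage cost 398 + fixed 136 = 534.
All other subsets cost ≥ 508. Minimum total cost: 479.

479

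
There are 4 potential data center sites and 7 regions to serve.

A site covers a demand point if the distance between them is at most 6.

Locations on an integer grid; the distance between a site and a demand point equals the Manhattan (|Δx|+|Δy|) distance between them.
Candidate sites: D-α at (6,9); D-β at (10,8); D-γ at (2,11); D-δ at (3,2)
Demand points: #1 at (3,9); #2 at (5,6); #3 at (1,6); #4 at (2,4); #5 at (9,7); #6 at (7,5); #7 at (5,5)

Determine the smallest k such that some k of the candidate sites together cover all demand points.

2

Coverage sets (demand points within 6 of each site):
  D-α: {#1, #2, #5, #6, #7}
  D-β: {#5, #6}
  D-γ: {#1, #3}
  D-δ: {#2, #3, #4, #7}
No single site covers all 7 demand points.
But {D-α, D-δ} covers everything, so the minimum is 2.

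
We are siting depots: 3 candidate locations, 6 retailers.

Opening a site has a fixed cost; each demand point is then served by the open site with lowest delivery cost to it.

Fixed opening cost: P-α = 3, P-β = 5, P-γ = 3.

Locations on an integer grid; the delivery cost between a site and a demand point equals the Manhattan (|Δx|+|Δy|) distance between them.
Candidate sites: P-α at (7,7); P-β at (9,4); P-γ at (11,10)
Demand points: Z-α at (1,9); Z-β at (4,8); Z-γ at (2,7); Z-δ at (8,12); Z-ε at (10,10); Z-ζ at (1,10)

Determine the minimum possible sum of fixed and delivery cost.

38

Open {P-α, P-γ}: assign each demand point to its cheapest open site.
  Z-α→P-α 8, Z-β→P-α 4, Z-γ→P-α 5, Z-δ→P-γ 5, Z-ε→P-γ 1, Z-ζ→P-α 9
  delivery cost 32, fixed 6 → total 38.
Compare {P-α}: delivery cost 38 + fixed 3 = 41.
Compare {P-α, P-β, P-γ}: delivery cost 32 + fixed 11 = 43.
Compare {P-α, P-β}: delivery cost 38 + fixed 8 = 46.
All other subsets cost ≥ 41. Minimum total cost: 38.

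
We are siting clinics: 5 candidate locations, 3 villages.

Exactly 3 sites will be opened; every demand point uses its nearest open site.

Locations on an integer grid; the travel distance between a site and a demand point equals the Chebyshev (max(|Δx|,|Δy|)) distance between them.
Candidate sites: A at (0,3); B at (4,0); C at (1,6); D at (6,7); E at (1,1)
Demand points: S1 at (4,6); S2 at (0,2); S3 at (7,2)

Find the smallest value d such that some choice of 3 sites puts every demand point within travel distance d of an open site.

Open {A, B, C}.
  Farthest demand point is S1 at travel distance 3 (to C); all others are ≤ 3.
With {A, B, D} the worst case is 3.
With {B, C, E} the worst case is 3.
No size-3 selection achieves below 3.

3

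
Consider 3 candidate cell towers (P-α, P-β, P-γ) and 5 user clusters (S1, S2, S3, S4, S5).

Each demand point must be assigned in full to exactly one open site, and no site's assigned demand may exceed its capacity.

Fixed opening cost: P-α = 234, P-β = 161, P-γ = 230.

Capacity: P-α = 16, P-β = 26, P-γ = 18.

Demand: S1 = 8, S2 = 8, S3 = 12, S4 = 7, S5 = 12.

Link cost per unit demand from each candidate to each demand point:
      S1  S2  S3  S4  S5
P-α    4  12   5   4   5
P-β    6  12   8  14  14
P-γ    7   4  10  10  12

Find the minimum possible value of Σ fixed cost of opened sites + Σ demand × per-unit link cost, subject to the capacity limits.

Open {P-α, P-β, P-γ}; cheapest assignment that respects the capacities:
  P-α (cap 16, load 12): S5 — cost 12×5 = 60
  P-β (cap 26, load 20): S1, S3 — cost 8×6 + 12×8 = 144
  P-γ (cap 18, load 15): S2, S4 — cost 8×4 + 7×10 = 102
  Shipping 306, fixed 625 → total 931.
  Any other capacity-feasible assignment to {P-α, P-β, P-γ} ships for at least 306.
Total demand is 47 and no other set of sites has combined capacity ≥ 47, so {P-α, P-β, P-γ} is the only feasible choice of open sites. Minimum: 931.

931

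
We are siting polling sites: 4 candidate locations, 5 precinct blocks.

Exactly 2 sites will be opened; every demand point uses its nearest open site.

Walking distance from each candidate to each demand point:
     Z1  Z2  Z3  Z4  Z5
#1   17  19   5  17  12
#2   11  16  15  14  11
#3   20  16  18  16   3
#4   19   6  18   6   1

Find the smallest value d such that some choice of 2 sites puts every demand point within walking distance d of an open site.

15

Open {#2, #4}.
  Farthest demand point is Z3 at walking distance 15 (to #2); all others are ≤ 15.
With {#1, #2} the worst case is 16.
With {#2, #3} the worst case is 16.
No size-2 selection achieves below 15.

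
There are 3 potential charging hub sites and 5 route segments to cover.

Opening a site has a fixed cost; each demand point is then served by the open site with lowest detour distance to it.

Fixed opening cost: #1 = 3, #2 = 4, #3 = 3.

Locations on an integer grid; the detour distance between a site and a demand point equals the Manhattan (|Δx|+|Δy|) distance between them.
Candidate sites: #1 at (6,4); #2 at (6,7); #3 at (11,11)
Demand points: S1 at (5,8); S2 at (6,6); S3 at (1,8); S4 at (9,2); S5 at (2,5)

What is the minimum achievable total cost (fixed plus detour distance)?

26

Open {#1, #2}: assign each demand point to its cheapest open site.
  S1→#2 2, S2→#2 1, S3→#2 6, S4→#1 5, S5→#1 5
  detour distance 19, fixed 7 → total 26.
Compare {#2}: detour distance 23 + fixed 4 = 27.
Compare {#1}: detour distance 26 + fixed 3 = 29.
Compare {#1, #2, #3}: detour distance 19 + fixed 10 = 29.
All other subsets cost ≥ 27. Minimum total cost: 26.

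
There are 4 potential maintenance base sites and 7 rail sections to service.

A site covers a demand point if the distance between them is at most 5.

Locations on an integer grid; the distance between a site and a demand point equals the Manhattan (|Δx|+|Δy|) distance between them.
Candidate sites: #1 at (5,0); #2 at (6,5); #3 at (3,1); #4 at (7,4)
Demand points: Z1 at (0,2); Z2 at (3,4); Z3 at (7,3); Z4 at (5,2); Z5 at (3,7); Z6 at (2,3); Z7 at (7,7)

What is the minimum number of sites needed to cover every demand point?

2

Coverage sets (demand points within 5 of each site):
  #1: {Z3, Z4}
  #2: {Z2, Z3, Z4, Z5, Z7}
  #3: {Z1, Z2, Z4, Z6}
  #4: {Z2, Z3, Z4, Z7}
No single site covers all 7 demand points.
But {#2, #3} covers everything, so the minimum is 2.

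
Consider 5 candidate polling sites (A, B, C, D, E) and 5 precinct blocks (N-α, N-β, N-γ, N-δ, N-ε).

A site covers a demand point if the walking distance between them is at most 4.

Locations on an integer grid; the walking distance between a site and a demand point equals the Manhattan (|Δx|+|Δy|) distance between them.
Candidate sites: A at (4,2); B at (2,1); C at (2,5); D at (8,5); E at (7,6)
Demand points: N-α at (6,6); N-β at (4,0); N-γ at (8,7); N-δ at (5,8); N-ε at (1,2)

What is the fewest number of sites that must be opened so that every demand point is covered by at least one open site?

Coverage sets (demand points within 4 of each site):
  A: {N-β, N-ε}
  B: {N-β, N-ε}
  C: {N-ε}
  D: {N-α, N-γ}
  E: {N-α, N-γ, N-δ}
No single site covers all 5 demand points.
But {A, E} covers everything, so the minimum is 2.

2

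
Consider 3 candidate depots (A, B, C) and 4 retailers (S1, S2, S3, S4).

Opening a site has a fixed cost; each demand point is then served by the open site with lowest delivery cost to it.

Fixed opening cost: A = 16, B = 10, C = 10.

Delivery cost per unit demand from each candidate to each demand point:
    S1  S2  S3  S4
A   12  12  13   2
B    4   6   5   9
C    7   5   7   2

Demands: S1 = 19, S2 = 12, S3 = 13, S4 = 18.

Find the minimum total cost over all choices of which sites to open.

Open {B, C}: assign each demand point to its cheapest open site.
  S1→B 19×4=76, S2→C 12×5=60, S3→B 13×5=65, S4→C 18×2=36
  delivery cost 237, fixed 20 → total 257.
Compare {A, B, C}: delivery cost 237 + fixed 36 = 273.
Compare {A, B}: delivery cost 249 + fixed 26 = 275.
Compare {C}: delivery cost 320 + fixed 10 = 330.
All other subsets cost ≥ 273. Minimum total cost: 257.

257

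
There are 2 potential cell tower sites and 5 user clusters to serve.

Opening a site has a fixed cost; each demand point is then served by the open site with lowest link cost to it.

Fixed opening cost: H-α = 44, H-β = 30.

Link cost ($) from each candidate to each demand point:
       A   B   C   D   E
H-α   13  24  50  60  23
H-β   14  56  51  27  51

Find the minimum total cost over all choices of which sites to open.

211

Open {H-α, H-β}: assign each demand point to its cheapest open site.
  A→H-α 13, B→H-α 24, C→H-α 50, D→H-β 27, E→H-α 23
  link cost 137, fixed 74 → total 211.
Compare {H-α}: link cost 170 + fixed 44 = 214.
Compare {H-β}: link cost 199 + fixed 30 = 229.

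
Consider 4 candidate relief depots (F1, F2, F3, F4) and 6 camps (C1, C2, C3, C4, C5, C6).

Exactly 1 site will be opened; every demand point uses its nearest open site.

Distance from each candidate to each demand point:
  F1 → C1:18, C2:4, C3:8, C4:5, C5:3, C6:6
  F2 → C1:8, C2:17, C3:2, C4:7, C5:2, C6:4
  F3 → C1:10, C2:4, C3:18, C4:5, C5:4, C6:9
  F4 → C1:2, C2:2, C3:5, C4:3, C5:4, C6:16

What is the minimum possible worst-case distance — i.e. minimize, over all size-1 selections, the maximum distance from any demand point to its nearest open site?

16

Open {F4}.
  Farthest demand point is C6 at distance 16 (to F4); all others are ≤ 16.
With {F2} the worst case is 17.
With {F1} the worst case is 18.
No size-1 selection achieves below 16.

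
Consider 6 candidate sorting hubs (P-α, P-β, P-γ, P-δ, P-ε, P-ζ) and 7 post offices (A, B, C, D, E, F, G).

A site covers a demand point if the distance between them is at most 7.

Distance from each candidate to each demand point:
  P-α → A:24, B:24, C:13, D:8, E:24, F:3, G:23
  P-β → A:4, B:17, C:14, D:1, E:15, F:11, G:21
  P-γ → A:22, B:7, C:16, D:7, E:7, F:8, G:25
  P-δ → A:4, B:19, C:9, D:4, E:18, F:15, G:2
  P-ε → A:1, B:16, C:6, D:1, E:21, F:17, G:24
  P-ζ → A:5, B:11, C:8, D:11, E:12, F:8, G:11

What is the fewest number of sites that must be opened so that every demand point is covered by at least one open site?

4

Coverage sets (demand points within 7 of each site):
  P-α: {F}
  P-β: {A, D}
  P-γ: {B, D, E}
  P-δ: {A, D, G}
  P-ε: {A, C, D}
  P-ζ: {A}
No 3 sites suffice: every size-3 union leaves at least one demand point uncovered.
But {P-α, P-γ, P-δ, P-ε} covers everything, so the minimum is 4.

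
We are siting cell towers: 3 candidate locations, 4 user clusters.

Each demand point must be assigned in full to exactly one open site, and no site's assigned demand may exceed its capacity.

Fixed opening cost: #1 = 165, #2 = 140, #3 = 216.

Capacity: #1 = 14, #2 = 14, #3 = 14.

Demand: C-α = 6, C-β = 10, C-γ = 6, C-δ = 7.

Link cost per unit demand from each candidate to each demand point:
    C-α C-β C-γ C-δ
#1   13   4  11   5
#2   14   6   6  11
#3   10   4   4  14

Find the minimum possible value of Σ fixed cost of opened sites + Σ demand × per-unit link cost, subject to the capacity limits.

Open {#1, #2, #3}; cheapest assignment that respects the capacities:
  #1 (cap 14, load 7): C-δ — cost 7×5 = 35
  #2 (cap 14, load 10): C-β — cost 10×6 = 60
  #3 (cap 14, load 12): C-α, C-γ — cost 6×10 + 6×4 = 84
  Shipping 179, fixed 521 → total 700.
  Any other capacity-feasible assignment to {#1, #2, #3} ships for at least 179.
Total demand is 29 and no other set of sites has combined capacity ≥ 29, so {#1, #2, #3} is the only feasible choice of open sites. Minimum: 700.

700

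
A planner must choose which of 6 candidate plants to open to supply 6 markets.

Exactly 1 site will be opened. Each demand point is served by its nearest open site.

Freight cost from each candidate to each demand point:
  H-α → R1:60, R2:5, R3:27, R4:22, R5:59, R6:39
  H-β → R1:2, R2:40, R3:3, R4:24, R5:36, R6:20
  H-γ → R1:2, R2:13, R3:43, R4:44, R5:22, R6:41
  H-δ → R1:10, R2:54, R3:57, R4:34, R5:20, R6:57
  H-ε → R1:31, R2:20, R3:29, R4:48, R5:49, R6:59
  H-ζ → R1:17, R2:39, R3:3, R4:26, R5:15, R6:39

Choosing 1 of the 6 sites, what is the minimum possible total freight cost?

125

Open {H-β}.
  R1→H-β 2, R2→H-β 40, R3→H-β 3, R4→H-β 24, R5→H-β 36, R6→H-β 20  ⇒ total 125.
Compare {H-ζ}: total 139.
Compare {H-γ}: total 165.
No size-1 selection does better; minimum is 125.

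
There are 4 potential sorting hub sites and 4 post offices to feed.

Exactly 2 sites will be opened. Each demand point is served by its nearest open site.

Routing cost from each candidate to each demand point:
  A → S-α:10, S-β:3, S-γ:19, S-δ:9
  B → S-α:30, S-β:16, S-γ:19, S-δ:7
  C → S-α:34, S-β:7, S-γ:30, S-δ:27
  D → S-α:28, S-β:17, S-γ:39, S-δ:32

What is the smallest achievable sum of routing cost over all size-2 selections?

Open {A, B}.
  S-α→A 10, S-β→A 3, S-γ→A 19, S-δ→B 7  ⇒ total 39.
Compare {A, C}: total 41.
Compare {A, D}: total 41.
No size-2 selection does better; minimum is 39.

39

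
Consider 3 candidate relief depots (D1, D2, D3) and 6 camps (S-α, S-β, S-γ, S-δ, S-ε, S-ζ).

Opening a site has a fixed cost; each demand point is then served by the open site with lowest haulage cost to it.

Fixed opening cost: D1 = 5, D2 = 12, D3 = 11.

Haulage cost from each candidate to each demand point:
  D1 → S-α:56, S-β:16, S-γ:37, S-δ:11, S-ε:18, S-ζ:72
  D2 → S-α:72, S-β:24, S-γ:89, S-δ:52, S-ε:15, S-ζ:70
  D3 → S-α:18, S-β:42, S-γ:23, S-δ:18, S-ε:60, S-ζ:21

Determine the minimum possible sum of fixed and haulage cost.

123

Open {D1, D3}: assign each demand point to its cheapest open site.
  S-α→D3 18, S-β→D1 16, S-γ→D3 23, S-δ→D1 11, S-ε→D1 18, S-ζ→D3 21
  haulage cost 107, fixed 16 → total 123.
Compare {D1, D2, D3}: haulage cost 104 + fixed 28 = 132.
Compare {D2, D3}: haulage cost 119 + fixed 23 = 142.
Compare {D3}: haulage cost 182 + fixed 11 = 193.
All other subsets cost ≥ 132. Minimum total cost: 123.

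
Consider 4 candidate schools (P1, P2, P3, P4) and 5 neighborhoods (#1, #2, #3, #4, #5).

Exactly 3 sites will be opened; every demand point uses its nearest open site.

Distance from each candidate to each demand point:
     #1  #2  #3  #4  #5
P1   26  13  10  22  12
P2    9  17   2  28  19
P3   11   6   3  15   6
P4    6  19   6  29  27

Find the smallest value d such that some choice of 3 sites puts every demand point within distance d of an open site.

15

Open {P1, P2, P3}.
  Farthest demand point is #4 at distance 15 (to P3); all others are ≤ 15.
With {P1, P3, P4} the worst case is 15.
With {P2, P3, P4} the worst case is 15.
No size-3 selection achieves below 15.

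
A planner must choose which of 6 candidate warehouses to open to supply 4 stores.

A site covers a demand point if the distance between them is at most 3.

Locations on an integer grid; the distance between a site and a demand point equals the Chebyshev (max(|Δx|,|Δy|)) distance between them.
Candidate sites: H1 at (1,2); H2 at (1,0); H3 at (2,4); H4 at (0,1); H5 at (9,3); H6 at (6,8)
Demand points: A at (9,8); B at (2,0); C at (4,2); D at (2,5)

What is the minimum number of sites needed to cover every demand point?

Coverage sets (demand points within 3 of each site):
  H1: {B, C, D}
  H2: {B, C}
  H3: {C, D}
  H4: {B}
  H5: {}
  H6: {A}
No single site covers all 4 demand points.
But {H1, H6} covers everything, so the minimum is 2.

2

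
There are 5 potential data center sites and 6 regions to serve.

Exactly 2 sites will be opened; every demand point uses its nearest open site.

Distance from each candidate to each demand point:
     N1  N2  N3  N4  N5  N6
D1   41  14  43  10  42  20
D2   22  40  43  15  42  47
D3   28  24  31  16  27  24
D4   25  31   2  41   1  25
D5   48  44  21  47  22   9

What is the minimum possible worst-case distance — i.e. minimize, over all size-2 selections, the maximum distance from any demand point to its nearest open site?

25

Open {D1, D4}.
  Farthest demand point is N1 at distance 25 (to D4); all others are ≤ 25.
With {D3, D4} the worst case is 25.
With {D3, D5} the worst case is 28.
No size-2 selection achieves below 25.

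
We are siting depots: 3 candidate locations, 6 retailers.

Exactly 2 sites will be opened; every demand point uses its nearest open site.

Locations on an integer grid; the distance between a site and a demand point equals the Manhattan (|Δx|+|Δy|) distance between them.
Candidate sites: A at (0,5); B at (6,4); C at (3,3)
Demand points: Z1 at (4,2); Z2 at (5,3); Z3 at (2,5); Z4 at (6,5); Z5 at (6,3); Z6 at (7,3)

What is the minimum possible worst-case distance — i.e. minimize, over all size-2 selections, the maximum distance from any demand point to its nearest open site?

3

Open {B, C}.
  Farthest demand point is Z3 at distance 3 (to C); all others are ≤ 3.
With {A, B} the worst case is 4.
With {A, C} the worst case is 5.
No size-2 selection achieves below 3.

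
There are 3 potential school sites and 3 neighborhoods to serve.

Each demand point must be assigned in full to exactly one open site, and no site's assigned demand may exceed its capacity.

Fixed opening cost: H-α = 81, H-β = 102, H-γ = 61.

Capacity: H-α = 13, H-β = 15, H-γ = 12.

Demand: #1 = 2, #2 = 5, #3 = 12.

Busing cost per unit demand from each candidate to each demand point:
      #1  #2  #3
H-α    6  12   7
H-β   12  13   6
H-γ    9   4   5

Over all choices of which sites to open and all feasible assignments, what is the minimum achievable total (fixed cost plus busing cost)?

264

Open {H-α, H-γ}; cheapest assignment that respects the capacities:
  H-α (cap 13, load 12): #3 — cost 12×7 = 84
  H-γ (cap 12, load 7): #1, #2 — cost 2×9 + 5×4 = 38
  Shipping 122, fixed 142 → total 264.
  Any other capacity-feasible assignment to {H-α, H-γ} ships for at least 122.
Compare {H-β, H-γ}: its best feasible assignment gives total 273.
Compare {H-α, H-β}: its best feasible assignment gives total 327.
Every other set of open sites that can feasibly serve all demand totals ≥ 273 even under its best assignment. Minimum: 264.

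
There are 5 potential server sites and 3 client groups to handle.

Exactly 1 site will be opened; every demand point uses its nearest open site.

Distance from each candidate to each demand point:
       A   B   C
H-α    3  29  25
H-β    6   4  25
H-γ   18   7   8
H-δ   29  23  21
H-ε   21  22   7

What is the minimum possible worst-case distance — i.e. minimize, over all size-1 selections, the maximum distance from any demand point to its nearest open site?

18

Open {H-γ}.
  Farthest demand point is A at distance 18 (to H-γ); all others are ≤ 18.
With {H-ε} the worst case is 22.
With {H-β} the worst case is 25.
No size-1 selection achieves below 18.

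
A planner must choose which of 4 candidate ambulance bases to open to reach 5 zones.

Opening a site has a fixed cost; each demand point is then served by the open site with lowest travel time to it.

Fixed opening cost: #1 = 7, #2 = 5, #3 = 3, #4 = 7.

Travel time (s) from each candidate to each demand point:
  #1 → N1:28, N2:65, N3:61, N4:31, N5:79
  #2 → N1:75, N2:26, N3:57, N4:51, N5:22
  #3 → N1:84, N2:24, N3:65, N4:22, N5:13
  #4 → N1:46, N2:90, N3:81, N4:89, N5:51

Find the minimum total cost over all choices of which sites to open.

158

Open {#1, #3}: assign each demand point to its cheapest open site.
  N1→#1 28, N2→#3 24, N3→#1 61, N4→#3 22, N5→#3 13
  travel time 148, fixed 10 → total 158.
Compare {#1, #2, #3}: travel time 144 + fixed 15 = 159.
Compare {#1, #3, #4}: travel time 148 + fixed 17 = 165.
Compare {#1, #2, #3, #4}: travel time 144 + fixed 22 = 166.
All other subsets cost ≥ 159. Minimum total cost: 158.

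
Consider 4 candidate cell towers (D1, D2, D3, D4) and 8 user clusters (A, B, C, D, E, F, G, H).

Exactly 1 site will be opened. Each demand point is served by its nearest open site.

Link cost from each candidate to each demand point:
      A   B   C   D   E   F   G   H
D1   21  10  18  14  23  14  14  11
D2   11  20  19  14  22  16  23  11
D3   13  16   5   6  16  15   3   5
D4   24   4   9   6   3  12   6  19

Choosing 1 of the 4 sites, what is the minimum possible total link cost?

Open {D3}.
  A→D3 13, B→D3 16, C→D3 5, D→D3 6, E→D3 16, F→D3 15, G→D3 3, H→D3 5  ⇒ total 79.
Compare {D4}: total 83.
Compare {D1}: total 125.
No size-1 selection does better; minimum is 79.

79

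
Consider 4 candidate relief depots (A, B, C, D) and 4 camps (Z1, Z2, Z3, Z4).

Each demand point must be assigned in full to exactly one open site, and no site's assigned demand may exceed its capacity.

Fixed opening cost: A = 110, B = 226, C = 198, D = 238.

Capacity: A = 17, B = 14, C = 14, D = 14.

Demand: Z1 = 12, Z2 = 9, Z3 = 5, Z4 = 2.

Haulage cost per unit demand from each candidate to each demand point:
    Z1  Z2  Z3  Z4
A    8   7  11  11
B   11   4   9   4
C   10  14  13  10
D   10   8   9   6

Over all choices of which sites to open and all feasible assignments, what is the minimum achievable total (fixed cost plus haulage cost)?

531

Open {A, B}; cheapest assignment that respects the capacities:
  A (cap 17, load 17): Z1, Z3 — cost 12×8 + 5×11 = 151
  B (cap 14, load 11): Z2, Z4 — cost 9×4 + 2×4 = 44
  Shipping 195, fixed 336 → total 531.
  Any other capacity-feasible assignment to {A, B} ships for at least 195.
Compare {A, C}: its best feasible assignment gives total 566.
Compare {A, D}: its best feasible assignment gives total 583.
Every other set of open sites that can feasibly serve all demand totals ≥ 566 even under its best assignment. Minimum: 531.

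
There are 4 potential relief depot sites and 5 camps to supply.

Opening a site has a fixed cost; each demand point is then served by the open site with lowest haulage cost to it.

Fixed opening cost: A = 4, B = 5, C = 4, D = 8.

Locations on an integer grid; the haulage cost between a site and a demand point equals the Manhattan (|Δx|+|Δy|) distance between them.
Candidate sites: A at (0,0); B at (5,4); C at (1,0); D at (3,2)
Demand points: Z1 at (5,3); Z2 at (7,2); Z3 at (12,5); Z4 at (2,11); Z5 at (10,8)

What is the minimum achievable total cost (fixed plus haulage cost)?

Open {B}: assign each demand point to its cheapest open site.
  Z1→B 1, Z2→B 4, Z3→B 8, Z4→B 10, Z5→B 9
  haulage cost 32, fixed 5 → total 37.
Compare {A, B}: haulage cost 32 + fixed 9 = 41.
Compare {B, C}: haulage cost 32 + fixed 9 = 41.
Compare {B, D}: haulage cost 32 + fixed 13 = 45.
All other subsets cost ≥ 41. Minimum total cost: 37.

37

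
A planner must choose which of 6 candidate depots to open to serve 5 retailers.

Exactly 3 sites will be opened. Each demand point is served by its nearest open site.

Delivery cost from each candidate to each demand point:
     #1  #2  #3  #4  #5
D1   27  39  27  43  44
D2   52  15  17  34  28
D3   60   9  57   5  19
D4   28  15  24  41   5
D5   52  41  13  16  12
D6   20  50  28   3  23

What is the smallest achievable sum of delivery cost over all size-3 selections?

56

Open {D4, D5, D6}.
  #1→D6 20, #2→D4 15, #3→D5 13, #4→D6 3, #5→D4 5  ⇒ total 56.
Compare {D3, D5, D6}: total 57.
Compare {D2, D4, D6}: total 60.
No size-3 selection does better; minimum is 56.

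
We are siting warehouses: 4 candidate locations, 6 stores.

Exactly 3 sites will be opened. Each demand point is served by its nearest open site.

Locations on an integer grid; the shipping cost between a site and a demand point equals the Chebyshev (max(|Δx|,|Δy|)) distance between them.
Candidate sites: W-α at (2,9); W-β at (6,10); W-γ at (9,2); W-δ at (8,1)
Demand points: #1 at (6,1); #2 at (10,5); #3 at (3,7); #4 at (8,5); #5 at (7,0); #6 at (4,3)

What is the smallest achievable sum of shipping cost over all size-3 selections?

15

Open {W-α, W-γ, W-δ}.
  #1→W-δ 2, #2→W-γ 3, #3→W-α 2, #4→W-γ 3, #5→W-δ 1, #6→W-δ 4  ⇒ total 15.
Compare {W-β, W-γ, W-δ}: total 16.
Compare {W-α, W-β, W-δ}: total 17.
No size-3 selection does better; minimum is 15.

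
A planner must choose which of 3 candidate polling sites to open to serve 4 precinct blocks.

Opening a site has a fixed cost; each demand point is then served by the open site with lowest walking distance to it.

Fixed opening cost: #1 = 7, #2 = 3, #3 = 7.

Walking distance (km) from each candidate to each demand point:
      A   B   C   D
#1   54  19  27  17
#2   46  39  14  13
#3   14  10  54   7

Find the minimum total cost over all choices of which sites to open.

55

Open {#2, #3}: assign each demand point to its cheapest open site.
  A→#3 14, B→#3 10, C→#2 14, D→#3 7
  walking distance 45, fixed 10 → total 55.
Compare {#1, #2, #3}: walking distance 45 + fixed 17 = 62.
Compare {#1, #3}: walking distance 58 + fixed 14 = 72.
Compare {#3}: walking distance 85 + fixed 7 = 92.
All other subsets cost ≥ 62. Minimum total cost: 55.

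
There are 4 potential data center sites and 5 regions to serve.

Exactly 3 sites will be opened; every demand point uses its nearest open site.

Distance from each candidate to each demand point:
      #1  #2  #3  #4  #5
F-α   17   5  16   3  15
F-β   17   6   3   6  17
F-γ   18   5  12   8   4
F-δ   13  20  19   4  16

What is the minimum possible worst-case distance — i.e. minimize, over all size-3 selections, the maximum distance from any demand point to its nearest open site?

13

Open {F-α, F-γ, F-δ}.
  Farthest demand point is #1 at distance 13 (to F-δ); all others are ≤ 13.
With {F-β, F-γ, F-δ} the worst case is 13.
With {F-α, F-β, F-δ} the worst case is 15.
No size-3 selection achieves below 13.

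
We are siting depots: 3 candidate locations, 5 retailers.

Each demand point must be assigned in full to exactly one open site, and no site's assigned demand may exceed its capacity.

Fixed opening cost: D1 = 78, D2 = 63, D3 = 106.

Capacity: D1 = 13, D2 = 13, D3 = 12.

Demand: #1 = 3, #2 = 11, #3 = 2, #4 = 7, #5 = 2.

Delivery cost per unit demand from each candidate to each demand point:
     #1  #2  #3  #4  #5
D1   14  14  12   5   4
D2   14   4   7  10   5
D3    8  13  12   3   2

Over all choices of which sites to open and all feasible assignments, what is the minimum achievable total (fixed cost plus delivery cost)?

276

Open {D2, D3}; cheapest assignment that respects the capacities:
  D2 (cap 13, load 13): #2, #3 — cost 11×4 + 2×7 = 58
  D3 (cap 12, load 12): #1, #4, #5 — cost 3×8 + 7×3 + 2×2 = 49
  Shipping 107, fixed 169 → total 276.
  Any other capacity-feasible assignment to {D2, D3} ships for at least 107.
Compare {D1, D2}: its best feasible assignment gives total 284.
Compare {D1, D2, D3}: its best feasible assignment gives total 354.
Every other set of open sites that can feasibly serve all demand totals ≥ 284 even under its best assignment. Minimum: 276.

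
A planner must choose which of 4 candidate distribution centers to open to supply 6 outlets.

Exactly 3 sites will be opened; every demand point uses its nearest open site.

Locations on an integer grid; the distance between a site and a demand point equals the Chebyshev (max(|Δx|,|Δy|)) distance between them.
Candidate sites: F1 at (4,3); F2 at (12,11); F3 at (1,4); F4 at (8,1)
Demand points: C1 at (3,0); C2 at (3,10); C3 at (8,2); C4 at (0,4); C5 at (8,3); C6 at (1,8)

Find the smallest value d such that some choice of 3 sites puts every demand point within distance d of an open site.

Open {F1, F2, F3}.
  Farthest demand point is C2 at distance 6 (to F3); all others are ≤ 6.
With {F1, F3, F4} the worst case is 6.
With {F2, F3, F4} the worst case is 6.
No size-3 selection achieves below 6.

6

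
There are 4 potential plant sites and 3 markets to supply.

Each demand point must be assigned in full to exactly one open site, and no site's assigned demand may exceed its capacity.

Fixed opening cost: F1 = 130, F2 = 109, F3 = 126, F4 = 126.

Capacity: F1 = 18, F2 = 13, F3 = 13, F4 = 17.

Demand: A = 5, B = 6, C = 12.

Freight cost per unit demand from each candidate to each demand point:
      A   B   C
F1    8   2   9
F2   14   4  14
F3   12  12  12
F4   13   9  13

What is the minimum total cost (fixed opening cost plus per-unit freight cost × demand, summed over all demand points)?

411

Open {F1, F2}; cheapest assignment that respects the capacities:
  F1 (cap 18, load 17): A, C — cost 5×8 + 12×9 = 148
  F2 (cap 13, load 6): B — cost 6×4 = 24
  Shipping 172, fixed 239 → total 411.
  Any other capacity-feasible assignment to {F1, F2} ships for at least 172.
Compare {F1, F3}: its best feasible assignment gives total 436.
Compare {F1, F4}: its best feasible assignment gives total 441.
Every other set of open sites that can feasibly serve all demand totals ≥ 436 even under its best assignment. Minimum: 411.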